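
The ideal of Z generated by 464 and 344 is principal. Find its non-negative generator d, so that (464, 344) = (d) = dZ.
(464, 344) = (8); d = 8

In the PID Z, (a, b) is generated by gcd(a, b). Compute gcd(464, 344) with the extended Euclidean algorithm, tracking rows (r, s, t) with s·464 + t·344 = r:
  row A: (464, 1, 0)   [1·464 + 0·344 = 464]
  row B: (344, 0, 1)   [0·464 + 1·344 = 344]
  464 = 1·344 + 120   → row C = row A − 1·row B = (120, 1, −1)   [check: 1·464 − 1·344 = 120]
  344 = 2·120 + 104   → row D = row B − 2·row C = (104, −2, 3)   [check: −2·464 + 3·344 = 104]
  120 = 1·104 + 16   → row E = row C − 1·row D = (16, 3, −4)   [check: 3·464 − 4·344 = 16]
  104 = 6·16 + 8   → row F = row D − 6·row E = (8, −20, 27)   [check: −20·464 + 27·344 = 8]
  16 = 2·8 + 0   → remainder 0, stop. gcd = 8 (last nonzero row F).
So gcd(464, 344) = 8, with Bézout identity −20·464 + 27·344 = 8. Containment (⊇): the Bézout identity exhibits 8 as an element of (464, 344), giving (8) ⊆ (464, 344). Containment (⊆): since 8 | 464 and 8 | 344 (464 = 8·58, 344 = 8·43), every Z-linear combination of 464 and 344 is divisible by 8, so (464, 344) ⊆ (8). Therefore (464, 344) = (8), d = 8.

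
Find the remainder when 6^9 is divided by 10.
6

Use repeated squaring. Binary(9) = 1001. Walk through the bits of the exponent 9 left-to-right: at each bit after the leading one, square the running value, then multiply by 6 if the bit is 1 (always reducing mod 10):
  bit 1 = 1 (leading): start with 6.
  bit 2 = 0: square 6^2 = 36 ≡ 6 (mod 10).
  bit 3 = 0: square 6^2 = 36 ≡ 6 (mod 10).
  bit 4 = 1: square 6^2 = 36 ≡ 6; bit is 1, so multiply 6·6 = 36 ≡ 6 (mod 10).
Final value: 6^9 ≡ 6 (mod 10).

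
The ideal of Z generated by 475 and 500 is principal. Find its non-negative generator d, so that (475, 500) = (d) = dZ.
In the PID Z, (a, b) is generated by gcd(a, b). Compute gcd(500, 475) with the extended Euclidean algorithm, tracking rows (r, s, t) with s·500 + t·475 = r:
  row A: (500, 1, 0)   [1·500 + 0·475 = 500]
  row B: (475, 0, 1)   [0·500 + 1·475 = 475]
  500 = 1·475 + 25   → row C = row A − 1·row B = (25, 1, −1)   [check: 1·500 − 1·475 = 25]
  475 = 19·25 + 0   → remainder 0, stop. gcd = 25 (last nonzero row C).
So gcd(475, 500) = 25, with Bézout identity 1·500 − 1·475 = 25. Containment (⊇): the Bézout identity exhibits 25 as an element of (475, 500), giving (25) ⊆ (475, 500). Containment (⊆): since 25 | 475 and 25 | 500 (475 = 25·19, 500 = 25·20), every Z-linear combination of 475 and 500 is divisible by 25, so (475, 500) ⊆ (25). Therefore (475, 500) = (25), d = 25.

Final answer: (475, 500) = (25); d = 25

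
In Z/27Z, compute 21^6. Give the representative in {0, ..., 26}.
0

Use repeated squaring. Binary(6) = 110. Walk through the bits of the exponent 6 left-to-right: at each bit after the leading one, square the running value, then multiply by 21 if the bit is 1 (always reducing mod 27):
  bit 1 = 1 (leading): start with 21.
  bit 2 = 1: square 21^2 = 441 ≡ 9; bit is 1, so multiply 9·21 = 189 ≡ 0 (mod 27).
  bit 3 = 0: square 0^2 = 0 (mod 27).
Final value: 21^6 ≡ 0 (mod 27).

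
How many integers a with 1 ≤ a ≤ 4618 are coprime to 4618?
2308

The number of a ∈ {1, ..., 4618} with gcd(a, 4618) = 1 is by definition Euler's totient φ(4618). φ is multiplicative, with φ(p^e) = p^e − p^(e−1). Factorise 4618 = 2 · 2309. Then
  φ(4618) = (2 − 1) · (2309 − 1) = 1 · 2308 = 2308.
So there are 2308 such integers.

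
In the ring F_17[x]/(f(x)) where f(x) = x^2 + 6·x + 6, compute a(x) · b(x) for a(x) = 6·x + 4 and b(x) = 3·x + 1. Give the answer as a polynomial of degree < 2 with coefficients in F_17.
Multiply as integer polynomials: a · b = 18·x^2 + 18·x + 4. Reducing coefficients mod 17: a · b ≡ x^2 + x + 4. Now divide by f(x) = x^2 + 6·x + 6 in F_17[x], eliminating the leading term at each step:
  leading term x^2: subtract (1)·f(x) = x^2 + 6·x + 6, leaving 12·x + 15 (coefficients mod 17)
The degree is now < 2, so this is the remainder. Hence a · b ≡ 12·x + 15 in F_17[x]/(f).

Final answer: a · b ≡ 12·x + 15 (mod f(x))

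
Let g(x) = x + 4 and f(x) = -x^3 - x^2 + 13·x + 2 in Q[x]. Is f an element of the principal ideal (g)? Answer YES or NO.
NO

In Q[x] the ideal (g) consists of all multiples of g, so f ∈ (g) iff g | f, i.e. iff the remainder of f on division by g is 0. Divide f by g (g is monic, so eliminate the leading term of the running remainder at each step):
  leading term -x^3: subtract (-x^2)·g(x) = -x^3 - 4·x^2, leaving 3·x^2 + 13·x + 2
  leading term 3·x^2: subtract (3·x)·g(x) = 3·x^2 + 12·x, leaving x + 2
  leading term x: subtract (1)·g(x) = x + 4, leaving -2
The remainder r(x) = -2 ≠ 0 (and deg r < deg g), so g ∤ f, i.e. f ∉ (g).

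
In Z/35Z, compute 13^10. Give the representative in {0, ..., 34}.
Use repeated squaring. Binary(10) = 1010. Walk through the bits of the exponent 10 left-to-right: at each bit after the leading one, square the running value, then multiply by 13 if the bit is 1 (always reducing mod 35):
  bit 1 = 1 (leading): start with 13.
  bit 2 = 0: square 13^2 = 169 ≡ 29 (mod 35).
  bit 3 = 1: square 29^2 = 841 ≡ 1; bit is 1, so multiply 1·13 = 13 (mod 35).
  bit 4 = 0: square 13^2 = 169 ≡ 29 (mod 35).
Final value: 13^10 ≡ 29 (mod 35).

Final answer: 29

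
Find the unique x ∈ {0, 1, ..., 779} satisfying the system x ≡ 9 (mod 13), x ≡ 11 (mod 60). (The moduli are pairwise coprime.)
The moduli 13, 60 are pairwise coprime, so by the CRT there is a unique solution mod 13·60 = 780.
Solve by successive substitution. Start with x ≡ 9 (mod 13).
  Combine with x ≡ 11 (mod 60): write x = 9 + 13·t and require 9 + 13·t ≡ 11 (mod 60), i.e. 13·t ≡ 11 − 9 ≡ 2 (mod 60). Since 13^(−1) ≡ 37 (mod 60), t ≡ 37·2 ≡ 14 (mod 60). So x ≡ 9 + 13·14 = 191 (mod 780).
Unique solution in [0, 780): x = 191.

Final answer: x ≡ 191 (mod 780); the representative in [0, 780) is 191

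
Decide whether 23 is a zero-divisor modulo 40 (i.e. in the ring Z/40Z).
NO

gcd(23, 40) = 1, so 23 is a unit in Z/40Z (it has a multiplicative inverse). A unit cannot be a zero-divisor: if 23·b ≡ 0 then multiplying both sides by 23^(−1) gives b ≡ 0. So 23 is not a zero-divisor.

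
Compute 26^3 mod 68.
Use repeated squaring. Binary(3) = 11. Walk through the bits of the exponent 3 left-to-right: at each bit after the leading one, square the running value, then multiply by 26 if the bit is 1 (always reducing mod 68):
  bit 1 = 1 (leading): start with 26.
  bit 2 = 1: square 26^2 = 676 ≡ 64; bit is 1, so multiply 64·26 = 1664 ≡ 32 (mod 68).
Final value: 26^3 ≡ 32 (mod 68).

Final answer: 32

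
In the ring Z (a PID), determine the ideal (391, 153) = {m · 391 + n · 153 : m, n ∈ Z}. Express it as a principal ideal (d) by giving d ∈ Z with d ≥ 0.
(391, 153) = (17); d = 17

In the PID Z, (a, b) is generated by gcd(a, b). Compute gcd(391, 153) with the extended Euclidean algorithm, tracking rows (r, s, t) with s·391 + t·153 = r:
  row A: (391, 1, 0)   [1·391 + 0·153 = 391]
  row B: (153, 0, 1)   [0·391 + 1·153 = 153]
  391 = 2·153 + 85   → row C = row A − 2·row B = (85, 1, −2)   [check: 1·391 − 2·153 = 85]
  153 = 1·85 + 68   → row D = row B − 1·row C = (68, −1, 3)   [check: −1·391 + 3·153 = 68]
  85 = 1·68 + 17   → row E = row C − 1·row D = (17, 2, −5)   [check: 2·391 − 5·153 = 17]
  68 = 4·17 + 0   → remainder 0, stop. gcd = 17 (last nonzero row E).
So gcd(391, 153) = 17, with Bézout identity 2·391 − 5·153 = 17. Containment (⊇): the Bézout identity exhibits 17 as an element of (391, 153), giving (17) ⊆ (391, 153). Containment (⊆): since 17 | 391 and 17 | 153 (391 = 17·23, 153 = 17·9), every Z-linear combination of 391 and 153 is divisible by 17, so (391, 153) ⊆ (17). Therefore (391, 153) = (17), d = 17.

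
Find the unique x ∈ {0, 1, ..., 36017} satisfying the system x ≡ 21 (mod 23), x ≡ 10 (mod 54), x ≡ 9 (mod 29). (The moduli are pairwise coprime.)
x ≡ 34084 (mod 36018); the representative in [0, 36018) is 34084

The moduli 23, 54, 29 are pairwise coprime, so by the CRT there is a unique solution mod 23·54·29 = 36018.
Solve by successive substitution. Start with x ≡ 21 (mod 23).
  Combine with x ≡ 10 (mod 54): write x = 21 + 23·t and require 21 + 23·t ≡ 10 (mod 54), i.e. 23·t ≡ 10 − 21 ≡ 43 (mod 54). Since 23^(−1) ≡ 47 (mod 54), t ≡ 47·43 ≡ 23 (mod 54). So x ≡ 21 + 23·23 = 550 (mod 1242).
  Combine with x ≡ 9 (mod 29): write x = 550 + 1242·t and require 550 + 1242·t ≡ 9 (mod 29), i.e. 1242·t ≡ 9 − 550 ≡ 10 (mod 29). Since 1242^(−1) ≡ 23 (mod 29) (1242 ≡ 24 (mod 29)), t ≡ 23·10 ≡ 27 (mod 29). So x ≡ 550 + 1242·27 = 34084 (mod 36018).
Unique solution in [0, 36018): x = 34084.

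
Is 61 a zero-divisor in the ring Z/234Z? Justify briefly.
NO

gcd(61, 234) = 1, so 61 is a unit in Z/234Z (it has a multiplicative inverse). A unit cannot be a zero-divisor: if 61·b ≡ 0 then multiplying both sides by 61^(−1) gives b ≡ 0. So 61 is not a zero-divisor.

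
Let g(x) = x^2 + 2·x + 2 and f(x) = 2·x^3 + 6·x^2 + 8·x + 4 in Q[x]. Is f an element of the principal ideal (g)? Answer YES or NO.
In Q[x] the ideal (g) consists of all multiples of g, so f ∈ (g) iff g | f, i.e. iff the remainder of f on division by g is 0. Divide f by g (g is monic, so eliminate the leading term of the running remainder at each step):
  leading term 2·x^3: subtract (2·x)·g(x) = 2·x^3 + 4·x^2 + 4·x, leaving 2·x^2 + 4·x + 4
  leading term 2·x^2: subtract (2)·g(x) = 2·x^2 + 4·x + 4, leaving 0
The remainder is 0, so f(x) = g(x) · h(x) with h(x) = 2·x + 2. Hence g | f, i.e. f ∈ (g).

Final answer: YES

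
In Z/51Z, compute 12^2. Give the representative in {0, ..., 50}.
42

Use repeated squaring. Binary(2) = 10. Walk through the bits of the exponent 2 left-to-right: at each bit after the leading one, square the running value, then multiply by 12 if the bit is 1 (always reducing mod 51):
  bit 1 = 1 (leading): start with 12.
  bit 2 = 0: square 12^2 = 144 ≡ 42 (mod 51).
Final value: 12^2 ≡ 42 (mod 51).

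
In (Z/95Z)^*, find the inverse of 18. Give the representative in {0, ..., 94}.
18^(−1) ≡ 37 (mod 95)

Apply the extended Euclidean algorithm to (95, 18), tracking rows (r, s, t) with s·95 + t·18 = r. Each division r_prev = q·r_cur + r_new produces the new row as (previous row) − q·(current row):
  row A: (95, 1, 0)   [1·95 + 0·18 = 95]
  row B: (18, 0, 1)   [0·95 + 1·18 = 18]
  95 = 5·18 + 5   → row C = row A − 5·row B = (5, 1, −5)   [check: 1·95 − 5·18 = 5]
  18 = 3·5 + 3   → row D = row B − 3·row C = (3, −3, 16)   [check: −3·95 + 16·18 = 3]
  5 = 1·3 + 2   → row E = row C − 1·row D = (2, 4, −21)   [check: 4·95 − 21·18 = 2]
  3 = 1·2 + 1   → row F = row D − 1·row E = (1, −7, 37)   [check: −7·95 + 37·18 = 1]
  2 = 2·1 + 0   → remainder 0, stop. gcd = 1 (last nonzero row F).
The gcd is 1, so 18 is invertible mod 95. The last nonzero row gives −7·95 + 37·18 = 1, so t = 37. So 18^(−1) ≡ 37 (mod 95). Verify: 18 · 37 = 666 ≡ 1 (mod 95). ✓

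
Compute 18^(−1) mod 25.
Apply the extended Euclidean algorithm to (25, 18), tracking rows (r, s, t) with s·25 + t·18 = r. Each division r_prev = q·r_cur + r_new produces the new row as (previous row) − q·(current row):
  row A: (25, 1, 0)   [1·25 + 0·18 = 25]
  row B: (18, 0, 1)   [0·25 + 1·18 = 18]
  25 = 1·18 + 7   → row C = row A − 1·row B = (7, 1, −1)   [check: 1·25 − 1·18 = 7]
  18 = 2·7 + 4   → row D = row B − 2·row C = (4, −2, 3)   [check: −2·25 + 3·18 = 4]
  7 = 1·4 + 3   → row E = row C − 1·row D = (3, 3, −4)   [check: 3·25 − 4·18 = 3]
  4 = 1·3 + 1   → row F = row D − 1·row E = (1, −5, 7)   [check: −5·25 + 7·18 = 1]
  3 = 3·1 + 0   → remainder 0, stop. gcd = 1 (last nonzero row F).
The gcd is 1, so 18 is invertible mod 25. The last nonzero row gives −5·25 + 7·18 = 1, so t = 7. So 18^(−1) ≡ 7 (mod 25). Verify: 18 · 7 = 126 ≡ 1 (mod 25). ✓

Final answer: 18^(−1) ≡ 7 (mod 25)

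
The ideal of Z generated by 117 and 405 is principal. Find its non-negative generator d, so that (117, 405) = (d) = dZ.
(117, 405) = (9); d = 9

In the PID Z, (a, b) is generated by gcd(a, b). Compute gcd(405, 117) with the extended Euclidean algorithm, tracking rows (r, s, t) with s·405 + t·117 = r:
  row A: (405, 1, 0)   [1·405 + 0·117 = 405]
  row B: (117, 0, 1)   [0·405 + 1·117 = 117]
  405 = 3·117 + 54   → row C = row A − 3·row B = (54, 1, −3)   [check: 1·405 − 3·117 = 54]
  117 = 2·54 + 9   → row D = row B − 2·row C = (9, −2, 7)   [check: −2·405 + 7·117 = 9]
  54 = 6·9 + 0   → remainder 0, stop. gcd = 9 (last nonzero row D).
So gcd(117, 405) = 9, with Bézout identity −2·405 + 7·117 = 9. Containment (⊇): the Bézout identity exhibits 9 as an element of (117, 405), giving (9) ⊆ (117, 405). Containment (⊆): since 9 | 117 and 9 | 405 (117 = 9·13, 405 = 9·45), every Z-linear combination of 117 and 405 is divisible by 9, so (117, 405) ⊆ (9). Therefore (117, 405) = (9), d = 9.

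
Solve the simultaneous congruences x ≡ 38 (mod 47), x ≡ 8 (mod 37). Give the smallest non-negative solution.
x ≡ 1636 (mod 1739); the representative in [0, 1739) is 1636

The moduli 47, 37 are pairwise coprime, so by the CRT there is a unique solution mod 47·37 = 1739.
Solve by successive substitution. Start with x ≡ 38 (mod 47).
  Combine with x ≡ 8 (mod 37): write x = 38 + 47·t and require 38 + 47·t ≡ 8 (mod 37), i.e. 47·t ≡ 8 − 38 ≡ 7 (mod 37). Since 47^(−1) ≡ 26 (mod 37) (47 ≡ 10 (mod 37)), t ≡ 26·7 ≡ 34 (mod 37). So x ≡ 38 + 47·34 = 1636 (mod 1739).
Unique solution in [0, 1739): x = 1636.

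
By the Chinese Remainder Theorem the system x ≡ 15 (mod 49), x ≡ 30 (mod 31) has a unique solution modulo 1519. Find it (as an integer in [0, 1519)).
The moduli 49, 31 are pairwise coprime, so by the CRT there is a unique solution mod 49·31 = 1519.
Solve by successive substitution. Start with x ≡ 15 (mod 49).
  Combine with x ≡ 30 (mod 31): write x = 15 + 49·t and require 15 + 49·t ≡ 30 (mod 31), i.e. 49·t ≡ 30 − 15 ≡ 15 (mod 31). Since 49^(−1) ≡ 19 (mod 31) (49 ≡ 18 (mod 31)), t ≡ 19·15 ≡ 6 (mod 31). So x ≡ 15 + 49·6 = 309 (mod 1519).
Unique solution in [0, 1519): x = 309.

Final answer: x ≡ 309 (mod 1519); the representative in [0, 1519) is 309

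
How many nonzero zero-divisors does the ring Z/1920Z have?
In Z/1920Z each nonzero element is either a unit (gcd with 1920 is 1) or a zero-divisor (gcd > 1). The number of units is φ(1920): factorise 1920 = 2^7 · 3 · 5, so φ(1920) = (2^7 − 2^6) · (3 − 1) · (5 − 1) = 64 · 2 · 4 = 512. The nonzero elements number 1920 − 1 = 1919. Hence the nonzero zero-divisors number 1919 − 512 = 1407.

Final answer: Z/1920Z has 1407 nonzero zero-divisors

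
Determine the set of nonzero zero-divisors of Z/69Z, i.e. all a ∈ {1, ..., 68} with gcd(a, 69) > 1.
An element a ∈ Z/69Z (with a ≠ 0) is a zero-divisor iff gcd(a, 69) > 1 (because a is a unit precisely when gcd(a, n) = 1, and in Z/nZ every nonzero, non-unit element is a zero-divisor). Scan a = 1, ..., 68 and keep those with gcd(a, 69) > 1:
  gcd(3, 69) = 3, gcd(6, 69) = 3, gcd(9, 69) = 3, gcd(12, 69) = 3, gcd(15, 69) = 3, gcd(18, 69) = 3, gcd(21, 69) = 3, gcd(23, 69) = 23, gcd(24, 69) = 3, gcd(27, 69) = 3, gcd(30, 69) = 3, gcd(33, 69) = 3, gcd(36, 69) = 3, gcd(39, 69) = 3, gcd(42, 69) = 3, gcd(45, 69) = 3, gcd(46, 69) = 23, gcd(48, 69) = 3, gcd(51, 69) = 3, gcd(54, 69) = 3, gcd(57, 69) = 3, gcd(60, 69) = 3, gcd(63, 69) = 3, gcd(66, 69) = 3.
All other a ∈ {1, ..., 68} have gcd(a, 69) = 1 and are units. So the nonzero zero-divisors are exactly the 24 values of a appearing in this scan.

Final answer: nonzero zero-divisors of Z/69Z = {3, 6, 9, 12, 15, 18, 21, 23, 24, 27, 30, 33, 36, 39, 42, 45, 46, 48, 51, 54, 57, 60, 63, 66}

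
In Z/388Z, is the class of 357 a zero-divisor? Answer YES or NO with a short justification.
NO

gcd(357, 388) = 1, so 357 is a unit in Z/388Z (it has a multiplicative inverse). A unit cannot be a zero-divisor: if 357·b ≡ 0 then multiplying both sides by 357^(−1) gives b ≡ 0. So 357 is not a zero-divisor.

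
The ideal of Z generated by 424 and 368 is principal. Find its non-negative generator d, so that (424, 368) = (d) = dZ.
(424, 368) = (8); d = 8

In the PID Z, (a, b) is generated by gcd(a, b). Compute gcd(424, 368) with the extended Euclidean algorithm, tracking rows (r, s, t) with s·424 + t·368 = r:
  row A: (424, 1, 0)   [1·424 + 0·368 = 424]
  row B: (368, 0, 1)   [0·424 + 1·368 = 368]
  424 = 1·368 + 56   → row C = row A − 1·row B = (56, 1, −1)   [check: 1·424 − 1·368 = 56]
  368 = 6·56 + 32   → row D = row B − 6·row C = (32, −6, 7)   [check: −6·424 + 7·368 = 32]
  56 = 1·32 + 24   → row E = row C − 1·row D = (24, 7, −8)   [check: 7·424 − 8·368 = 24]
  32 = 1·24 + 8   → row F = row D − 1·row E = (8, −13, 15)   [check: −13·424 + 15·368 = 8]
  24 = 3·8 + 0   → remainder 0, stop. gcd = 8 (last nonzero row F).
So gcd(424, 368) = 8, with Bézout identity −13·424 + 15·368 = 8. Containment (⊇): the Bézout identity exhibits 8 as an element of (424, 368), giving (8) ⊆ (424, 368). Containment (⊆): since 8 | 424 and 8 | 368 (424 = 8·53, 368 = 8·46), every Z-linear combination of 424 and 368 is divisible by 8, so (424, 368) ⊆ (8). Therefore (424, 368) = (8), d = 8.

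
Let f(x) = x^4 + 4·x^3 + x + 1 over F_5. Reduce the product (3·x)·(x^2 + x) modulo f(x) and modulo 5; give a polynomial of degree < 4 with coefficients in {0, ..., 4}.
Multiply as integer polynomials: a · b = 3·x^3 + 3·x^2. Reducing coefficients mod 5: a · b ≡ 3·x^3 + 3·x^2. This already has degree < 4, so no reduction by f is needed. Hence a · b ≡ 3·x^3 + 3·x^2 in F_5[x]/(f).

Final answer: a · b ≡ 3·x^3 + 3·x^2 (mod f(x))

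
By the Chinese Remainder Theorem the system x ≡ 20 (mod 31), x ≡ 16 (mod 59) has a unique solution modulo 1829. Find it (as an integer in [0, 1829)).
The moduli 31, 59 are pairwise coprime, so by the CRT there is a unique solution mod 31·59 = 1829.
Solve by successive substitution. Start with x ≡ 20 (mod 31).
  Combine with x ≡ 16 (mod 59): write x = 20 + 31·t and require 20 + 31·t ≡ 16 (mod 59), i.e. 31·t ≡ 16 − 20 ≡ 55 (mod 59). Since 31^(−1) ≡ 40 (mod 59), t ≡ 40·55 ≡ 17 (mod 59). So x ≡ 20 + 31·17 = 547 (mod 1829).
Unique solution in [0, 1829): x = 547.

Final answer: x ≡ 547 (mod 1829); the representative in [0, 1829) is 547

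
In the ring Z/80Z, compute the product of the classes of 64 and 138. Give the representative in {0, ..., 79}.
32

Reduce the factors first: 138 ≡ 58 (mod 80), so 64 · 138 ≡ 64 · 58 (mod 80). 64 · 58 = 3712. Dividing by 80: 3712 = 46·80 + 32. So (64 · 138) mod 80 = 32.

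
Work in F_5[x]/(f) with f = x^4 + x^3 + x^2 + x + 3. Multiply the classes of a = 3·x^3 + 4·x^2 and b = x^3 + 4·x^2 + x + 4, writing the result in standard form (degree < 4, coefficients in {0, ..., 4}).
a · b ≡ 2·x^3 + x^2 + 3·x + 1 (mod f(x))

Multiply as integer polynomials: a · b = 3·x^6 + 16·x^5 + 19·x^4 + 16·x^3 + 16·x^2. Reducing coefficients mod 5: a · b ≡ 3·x^6 + x^5 + 4·x^4 + x^3 + x^2. Now divide by f(x) = x^4 + x^3 + x^2 + x + 3 in F_5[x], eliminating the leading term at each step:
  leading term 3·x^6: subtract (3·x^2)·f(x) = 3·x^6 + 3·x^5 + 3·x^4 + 3·x^3 + 4·x^2, leaving 3·x^5 + x^4 + 3·x^3 + 2·x^2 (coefficients mod 5)
  leading term 3·x^5: subtract (3·x)·f(x) = 3·x^5 + 3·x^4 + 3·x^3 + 3·x^2 + 4·x, leaving 3·x^4 + 4·x^2 + x (coefficients mod 5)
  leading term 3·x^4: subtract (3)·f(x) = 3·x^4 + 3·x^3 + 3·x^2 + 3·x + 4, leaving 2·x^3 + x^2 + 3·x + 1 (coefficients mod 5)
The degree is now < 4, so this is the remainder. Hence a · b ≡ 2·x^3 + x^2 + 3·x + 1 in F_5[x]/(f).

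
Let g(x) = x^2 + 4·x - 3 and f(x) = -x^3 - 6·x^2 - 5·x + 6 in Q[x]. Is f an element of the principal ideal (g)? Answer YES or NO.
In Q[x] the ideal (g) consists of all multiples of g, so f ∈ (g) iff g | f, i.e. iff the remainder of f on division by g is 0. Divide f by g (g is monic, so eliminate the leading term of the running remainder at each step):
  leading term -x^3: subtract (-x)·g(x) = -x^3 - 4·x^2 + 3·x, leaving -2·x^2 - 8·x + 6
  leading term -2·x^2: subtract (-2)·g(x) = -2·x^2 - 8·x + 6, leaving 0
The remainder is 0, so f(x) = g(x) · h(x) with h(x) = -x - 2. Hence g | f, i.e. f ∈ (g).

Final answer: YES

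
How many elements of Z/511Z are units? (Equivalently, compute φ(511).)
Z/511Z has φ(511) = 432 units

An element a ∈ Z/511Z is a unit iff gcd(a, 511) = 1, so the number of units is φ(511). φ is multiplicative, with φ(p^e) = p^e − p^(e−1). Factorise 511 = 7 · 73. Then
  φ(511) = (7 − 1) · (73 − 1) = 6 · 72 = 432.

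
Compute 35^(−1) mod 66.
35^(−1) ≡ 17 (mod 66)

Apply the extended Euclidean algorithm to (66, 35), tracking rows (r, s, t) with s·66 + t·35 = r. Each division r_prev = q·r_cur + r_new produces the new row as (previous row) − q·(current row):
  row A: (66, 1, 0)   [1·66 + 0·35 = 66]
  row B: (35, 0, 1)   [0·66 + 1·35 = 35]
  66 = 1·35 + 31   → row C = row A − 1·row B = (31, 1, −1)   [check: 1·66 − 1·35 = 31]
  35 = 1·31 + 4   → row D = row B − 1·row C = (4, −1, 2)   [check: −1·66 + 2·35 = 4]
  31 = 7·4 + 3   → row E = row C − 7·row D = (3, 8, −15)   [check: 8·66 − 15·35 = 3]
  4 = 1·3 + 1   → row F = row D − 1·row E = (1, −9, 17)   [check: −9·66 + 17·35 = 1]
  3 = 3·1 + 0   → remainder 0, stop. gcd = 1 (last nonzero row F).
The gcd is 1, so 35 is invertible mod 66. The last nonzero row gives −9·66 + 17·35 = 1, so t = 17. So 35^(−1) ≡ 17 (mod 66). Verify: 35 · 17 = 595 ≡ 1 (mod 66). ✓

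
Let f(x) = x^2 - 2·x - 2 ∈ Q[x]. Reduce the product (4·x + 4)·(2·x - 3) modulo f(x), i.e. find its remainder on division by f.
First multiply in Q[x] without reducing: a · b = 8·x^2 - 4·x - 12. Now divide by f(x) = x^2 - 2·x - 2, eliminating the leading term at each step:
  leading term 8·x^2: subtract (8)·f(x) = 8·x^2 - 16·x - 16, leaving 12·x + 4
The degree is now < 2, so this is the remainder. Hence a · b ≡ 12·x + 4 in Q[x]/(f).

Final answer: a · b ≡ 12·x + 4 (mod f(x))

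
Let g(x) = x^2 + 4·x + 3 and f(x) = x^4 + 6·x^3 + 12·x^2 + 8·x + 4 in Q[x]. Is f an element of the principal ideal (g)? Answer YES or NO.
NO

In Q[x] the ideal (g) consists of all multiples of g, so f ∈ (g) iff g | f, i.e. iff the remainder of f on division by g is 0. Divide f by g (g is monic, so eliminate the leading term of the running remainder at each step):
  leading term x^4: subtract (x^2)·g(x) = x^4 + 4·x^3 + 3·x^2, leaving 2·x^3 + 9·x^2 + 8·x + 4
  leading term 2·x^3: subtract (2·x)·g(x) = 2·x^3 + 8·x^2 + 6·x, leaving x^2 + 2·x + 4
  leading term x^2: subtract (1)·g(x) = x^2 + 4·x + 3, leaving 1 - 2·x
The remainder r(x) = 1 - 2·x ≠ 0 (and deg r < deg g), so g ∤ f, i.e. f ∉ (g).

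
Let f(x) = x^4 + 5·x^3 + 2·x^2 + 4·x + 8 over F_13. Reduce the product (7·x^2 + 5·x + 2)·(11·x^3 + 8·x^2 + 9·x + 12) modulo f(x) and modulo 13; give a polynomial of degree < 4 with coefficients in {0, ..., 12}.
a · b ≡ 2·x^3 + 8·x^2 + 12·x + 6 (mod f(x))

Multiply as integer polynomials: a · b = 77·x^5 + 111·x^4 + 125·x^3 + 145·x^2 + 78·x + 24. Reducing coefficients mod 13: a · b ≡ 12·x^5 + 7·x^4 + 8·x^3 + 2·x^2 + 11. Now divide by f(x) = x^4 + 5·x^3 + 2·x^2 + 4·x + 8 in F_13[x], eliminating the leading term at each step:
  leading term 12·x^5: subtract (12·x)·f(x) = 12·x^5 + 8·x^4 + 11·x^3 + 9·x^2 + 5·x, leaving 12·x^4 + 10·x^3 + 6·x^2 + 8·x + 11 (coefficients mod 13)
  leading term 12·x^4: subtract (12)·f(x) = 12·x^4 + 8·x^3 + 11·x^2 + 9·x + 5, leaving 2·x^3 + 8·x^2 + 12·x + 6 (coefficients mod 13)
The degree is now < 4, so this is the remainder. Hence a · b ≡ 2·x^3 + 8·x^2 + 12·x + 6 in F_13[x]/(f).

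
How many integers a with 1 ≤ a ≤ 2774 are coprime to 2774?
1296

The number of a ∈ {1, ..., 2774} with gcd(a, 2774) = 1 is by definition Euler's totient φ(2774). φ is multiplicative, with φ(p^e) = p^e − p^(e−1). Factorise 2774 = 2 · 19 · 73. Then
  φ(2774) = (2 − 1) · (19 − 1) · (73 − 1) = 1 · 18 · 72 = 1296.
So there are 1296 such integers.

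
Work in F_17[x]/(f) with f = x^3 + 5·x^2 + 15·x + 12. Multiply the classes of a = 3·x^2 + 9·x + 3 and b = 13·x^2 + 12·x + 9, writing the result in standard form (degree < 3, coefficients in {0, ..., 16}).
Multiply as integer polynomials: a · b = 39·x^4 + 153·x^3 + 174·x^2 + 117·x + 27. Reducing coefficients mod 17: a · b ≡ 5·x^4 + 4·x^2 + 15·x + 10. Now divide by f(x) = x^3 + 5·x^2 + 15·x + 12 in F_17[x], eliminating the leading term at each step:
  leading term 5·x^4: subtract (5·x)·f(x) = 5·x^4 + 8·x^3 + 7·x^2 + 9·x, leaving 9·x^3 + 14·x^2 + 6·x + 10 (coefficients mod 17)
  leading term 9·x^3: subtract (9)·f(x) = 9·x^3 + 11·x^2 + 16·x + 6, leaving 3·x^2 + 7·x + 4 (coefficients mod 17)
The degree is now < 3, so this is the remainder. Hence a · b ≡ 3·x^2 + 7·x + 4 in F_17[x]/(f).

Final answer: a · b ≡ 3·x^2 + 7·x + 4 (mod f(x))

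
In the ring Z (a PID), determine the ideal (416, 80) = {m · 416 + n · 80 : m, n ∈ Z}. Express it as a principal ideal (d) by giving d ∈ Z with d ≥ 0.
(416, 80) = (16); d = 16

In the PID Z, (a, b) is generated by gcd(a, b). Compute gcd(416, 80) with the extended Euclidean algorithm, tracking rows (r, s, t) with s·416 + t·80 = r:
  row A: (416, 1, 0)   [1·416 + 0·80 = 416]
  row B: (80, 0, 1)   [0·416 + 1·80 = 80]
  416 = 5·80 + 16   → row C = row A − 5·row B = (16, 1, −5)   [check: 1·416 − 5·80 = 16]
  80 = 5·16 + 0   → remainder 0, stop. gcd = 16 (last nonzero row C).
So gcd(416, 80) = 16, with Bézout identity 1·416 − 5·80 = 16. Containment (⊇): the Bézout identity exhibits 16 as an element of (416, 80), giving (16) ⊆ (416, 80). Containment (⊆): since 16 | 416 and 16 | 80 (416 = 16·26, 80 = 16·5), every Z-linear combination of 416 and 80 is divisible by 16, so (416, 80) ⊆ (16). Therefore (416, 80) = (16), d = 16.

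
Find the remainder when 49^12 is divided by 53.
13

Use repeated squaring. Binary(12) = 1100. Walk through the bits of the exponent 12 left-to-right: at each bit after the leading one, square the running value, then multiply by 49 if the bit is 1 (always reducing mod 53):
  bit 1 = 1 (leading): start with 49.
  bit 2 = 1: square 49^2 = 2401 ≡ 16; bit is 1, so multiply 16·49 = 784 ≡ 42 (mod 53).
  bit 3 = 0: square 42^2 = 1764 ≡ 15 (mod 53).
  bit 4 = 0: square 15^2 = 225 ≡ 13 (mod 53).
Final value: 49^12 ≡ 13 (mod 53).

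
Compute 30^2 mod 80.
20

Use repeated squaring. Binary(2) = 10. Walk through the bits of the exponent 2 left-to-right: at each bit after the leading one, square the running value, then multiply by 30 if the bit is 1 (always reducing mod 80):
  bit 1 = 1 (leading): start with 30.
  bit 2 = 0: square 30^2 = 900 ≡ 20 (mod 80).
Final value: 30^2 ≡ 20 (mod 80).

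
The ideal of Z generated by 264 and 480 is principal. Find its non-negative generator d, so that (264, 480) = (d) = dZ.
(264, 480) = (24); d = 24

In the PID Z, (a, b) is generated by gcd(a, b). Compute gcd(480, 264) with the extended Euclidean algorithm, tracking rows (r, s, t) with s·480 + t·264 = r:
  row A: (480, 1, 0)   [1·480 + 0·264 = 480]
  row B: (264, 0, 1)   [0·480 + 1·264 = 264]
  480 = 1·264 + 216   → row C = row A − 1·row B = (216, 1, −1)   [check: 1·480 − 1·264 = 216]
  264 = 1·216 + 48   → row D = row B − 1·row C = (48, −1, 2)   [check: −1·480 + 2·264 = 48]
  216 = 4·48 + 24   → row E = row C − 4·row D = (24, 5, −9)   [check: 5·480 − 9·264 = 24]
  48 = 2·24 + 0   → remainder 0, stop. gcd = 24 (last nonzero row E).
So gcd(264, 480) = 24, with Bézout identity 5·480 − 9·264 = 24. Containment (⊇): the Bézout identity exhibits 24 as an element of (264, 480), giving (24) ⊆ (264, 480). Containment (⊆): since 24 | 264 and 24 | 480 (264 = 24·11, 480 = 24·20), every Z-linear combination of 264 and 480 is divisible by 24, so (264, 480) ⊆ (24). Therefore (264, 480) = (24), d = 24.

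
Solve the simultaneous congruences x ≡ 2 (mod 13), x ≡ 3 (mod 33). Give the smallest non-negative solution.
x ≡ 366 (mod 429); the representative in [0, 429) is 366

The moduli 13, 33 are pairwise coprime, so by the CRT there is a unique solution mod 13·33 = 429.
Solve by successive substitution. Start with x ≡ 2 (mod 13).
  Combine with x ≡ 3 (mod 33): write x = 2 + 13·t and require 2 + 13·t ≡ 3 (mod 33), i.e. 13·t ≡ 3 − 2 ≡ 1 (mod 33). Since 13^(−1) ≡ 28 (mod 33), t ≡ 28·1 ≡ 28 (mod 33). So x ≡ 2 + 13·28 = 366 (mod 429).
Unique solution in [0, 429): x = 366.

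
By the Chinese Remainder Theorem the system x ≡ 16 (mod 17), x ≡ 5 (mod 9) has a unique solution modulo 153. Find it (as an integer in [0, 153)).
The moduli 17, 9 are pairwise coprime, so by the CRT there is a unique solution mod 17·9 = 153.
Solve by successive substitution. Start with x ≡ 16 (mod 17).
  Combine with x ≡ 5 (mod 9): write x = 16 + 17·t and require 16 + 17·t ≡ 5 (mod 9), i.e. 17·t ≡ 5 − 16 ≡ 7 (mod 9). Since 17^(−1) ≡ 8 (mod 9) (17 ≡ 8 (mod 9)), t ≡ 8·7 ≡ 2 (mod 9). So x ≡ 16 + 17·2 = 50 (mod 153).
Unique solution in [0, 153): x = 50.

Final answer: x ≡ 50 (mod 153); the representative in [0, 153) is 50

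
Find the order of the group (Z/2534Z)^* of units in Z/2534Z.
(Z/2534Z)^* consists of the classes a with gcd(a, 2534) = 1, so its order is φ(2534). φ is multiplicative, with φ(p^e) = p^e − p^(e−1). Factorise 2534 = 2 · 7 · 181. Then
  φ(2534) = (2 − 1) · (7 − 1) · (181 − 1) = 1 · 6 · 180 = 1080.
Thus |(Z/2534Z)^*| = 1080.

Final answer: |(Z/2534Z)^*| = 1080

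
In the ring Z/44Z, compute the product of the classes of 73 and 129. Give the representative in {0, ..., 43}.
1

Reduce the factors first: 73 ≡ 29, 129 ≡ 41 (mod 44), so 73 · 129 ≡ 29 · 41 (mod 44). 29 · 41 = 1189. Dividing by 44: 1189 = 27·44 + 1. So (73 · 129) mod 44 = 1.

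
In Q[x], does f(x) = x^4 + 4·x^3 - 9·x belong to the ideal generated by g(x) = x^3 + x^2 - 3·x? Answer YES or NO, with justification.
In Q[x] the ideal (g) consists of all multiples of g, so f ∈ (g) iff g | f, i.e. iff the remainder of f on division by g is 0. Divide f by g (g is monic, so eliminate the leading term of the running remainder at each step):
  leading term x^4: subtract (x)·g(x) = x^4 + x^3 - 3·x^2, leaving 3·x^3 + 3·x^2 - 9·x
  leading term 3·x^3: subtract (3)·g(x) = 3·x^3 + 3·x^2 - 9·x, leaving 0
The remainder is 0, so f(x) = g(x) · h(x) with h(x) = x + 3. Hence g | f, i.e. f ∈ (g).

Final answer: YES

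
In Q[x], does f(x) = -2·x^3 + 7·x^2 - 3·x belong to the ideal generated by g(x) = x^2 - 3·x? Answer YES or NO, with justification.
In Q[x] the ideal (g) consists of all multiples of g, so f ∈ (g) iff g | f, i.e. iff the remainder of f on division by g is 0. Divide f by g (g is monic, so eliminate the leading term of the running remainder at each step):
  leading term -2·x^3: subtract (-2·x)·g(x) = -2·x^3 + 6·x^2, leaving x^2 - 3·x
  leading term x^2: subtract (1)·g(x) = x^2 - 3·x, leaving 0
The remainder is 0, so f(x) = g(x) · h(x) with h(x) = 1 - 2·x. Hence g | f, i.e. f ∈ (g).

Final answer: YES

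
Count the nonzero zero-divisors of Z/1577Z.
In Z/1577Z each nonzero element is either a unit (gcd with 1577 is 1) or a zero-divisor (gcd > 1). The number of units is φ(1577): factorise 1577 = 19 · 83, so φ(1577) = (19 − 1) · (83 − 1) = 18 · 82 = 1476. The nonzero elements number 1577 − 1 = 1576. Hence the nonzero zero-divisors number 1576 − 1476 = 100.

Final answer: Z/1577Z has 100 nonzero zero-divisors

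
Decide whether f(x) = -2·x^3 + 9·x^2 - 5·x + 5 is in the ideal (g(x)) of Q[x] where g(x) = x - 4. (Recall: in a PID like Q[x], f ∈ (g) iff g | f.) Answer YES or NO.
In Q[x] the ideal (g) consists of all multiples of g, so f ∈ (g) iff g | f, i.e. iff the remainder of f on division by g is 0. Divide f by g (g is monic, so eliminate the leading term of the running remainder at each step):
  leading term -2·x^3: subtract (-2·x^2)·g(x) = -2·x^3 + 8·x^2, leaving x^2 - 5·x + 5
  leading term x^2: subtract (x)·g(x) = x^2 - 4·x, leaving 5 - x
  leading term -x: subtract (-1)·g(x) = 4 - x, leaving 1
The remainder r(x) = 1 ≠ 0 (and deg r < deg g), so g ∤ f, i.e. f ∉ (g).

Final answer: NO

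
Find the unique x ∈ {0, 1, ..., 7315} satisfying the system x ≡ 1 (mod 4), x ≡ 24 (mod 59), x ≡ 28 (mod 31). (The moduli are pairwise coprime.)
The moduli 4, 59, 31 are pairwise coprime, so by the CRT there is a unique solution mod 4·59·31 = 7316.
Solve by successive substitution. Start with x ≡ 1 (mod 4).
  Combine with x ≡ 24 (mod 59): write x = 1 + 4·t and require 1 + 4·t ≡ 24 (mod 59), i.e. 4·t ≡ 24 − 1 ≡ 23 (mod 59). Since 4^(−1) ≡ 15 (mod 59), t ≡ 15·23 ≡ 50 (mod 59). So x ≡ 1 + 4·50 = 201 (mod 236).
  Combine with x ≡ 28 (mod 31): write x = 201 + 236·t and require 201 + 236·t ≡ 28 (mod 31), i.e. 236·t ≡ 28 − 201 ≡ 13 (mod 31). Since 236^(−1) ≡ 18 (mod 31) (236 ≡ 19 (mod 31)), t ≡ 18·13 ≡ 17 (mod 31). So x ≡ 201 + 236·17 = 4213 (mod 7316).
Unique solution in [0, 7316): x = 4213.

Final answer: x ≡ 4213 (mod 7316); the representative in [0, 7316) is 4213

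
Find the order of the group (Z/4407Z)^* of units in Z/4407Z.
|(Z/4407Z)^*| = 2688

(Z/4407Z)^* consists of the classes a with gcd(a, 4407) = 1, so its order is φ(4407). φ is multiplicative, with φ(p^e) = p^e − p^(e−1). Factorise 4407 = 3 · 13 · 113. Then
  φ(4407) = (3 − 1) · (13 − 1) · (113 − 1) = 2 · 12 · 112 = 2688.
Thus |(Z/4407Z)^*| = 2688.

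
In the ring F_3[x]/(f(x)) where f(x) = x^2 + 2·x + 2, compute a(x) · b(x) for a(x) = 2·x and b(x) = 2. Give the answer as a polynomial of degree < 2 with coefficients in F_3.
Multiply as integer polynomials: a · b = 4·x. Reducing coefficients mod 3: a · b ≡ x. This already has degree < 2, so no reduction by f is needed. Hence a · b ≡ x in F_3[x]/(f).

Final answer: a · b ≡ x (mod f(x))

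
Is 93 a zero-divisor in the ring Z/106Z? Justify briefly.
NO

gcd(93, 106) = 1, so 93 is a unit in Z/106Z (it has a multiplicative inverse). A unit cannot be a zero-divisor: if 93·b ≡ 0 then multiplying both sides by 93^(−1) gives b ≡ 0. So 93 is not a zero-divisor.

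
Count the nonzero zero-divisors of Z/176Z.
Z/176Z has 95 nonzero zero-divisors

In Z/176Z each nonzero element is either a unit (gcd with 176 is 1) or a zero-divisor (gcd > 1). The number of units is φ(176): factorise 176 = 2^4 · 11, so φ(176) = (2^4 − 2^3) · (11 − 1) = 8 · 10 = 80. The nonzero elements number 176 − 1 = 175. Hence the nonzero zero-divisors number 175 − 80 = 95.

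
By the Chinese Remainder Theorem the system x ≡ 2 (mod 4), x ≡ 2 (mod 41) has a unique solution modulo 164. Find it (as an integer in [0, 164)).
The moduli 4, 41 are pairwise coprime, so by the CRT there is a unique solution mod 4·41 = 164.
Solve by successive substitution. Start with x ≡ 2 (mod 4).
  Combine with x ≡ 2 (mod 41): write x = 2 + 4·t and require 2 + 4·t ≡ 2 (mod 41), i.e. 4·t ≡ 2 − 2 ≡ 0 (mod 41). Since 4^(−1) ≡ 31 (mod 41), t ≡ 31·0 ≡ 0 (mod 41). So x ≡ 2 + 4·0 = 2 (mod 164).
Unique solution in [0, 164): x = 2.

Final answer: x ≡ 2 (mod 164); the representative in [0, 164) is 2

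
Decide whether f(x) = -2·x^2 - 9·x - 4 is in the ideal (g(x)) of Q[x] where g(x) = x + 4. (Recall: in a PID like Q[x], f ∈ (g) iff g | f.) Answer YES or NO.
YES

In Q[x] the ideal (g) consists of all multiples of g, so f ∈ (g) iff g | f, i.e. iff the remainder of f on division by g is 0. Divide f by g (g is monic, so eliminate the leading term of the running remainder at each step):
  leading term -2·x^2: subtract (-2·x)·g(x) = -2·x^2 - 8·x, leaving -x - 4
  leading term -x: subtract (-1)·g(x) = -x - 4, leaving 0
The remainder is 0, so f(x) = g(x) · h(x) with h(x) = -2·x - 1. Hence g | f, i.e. f ∈ (g).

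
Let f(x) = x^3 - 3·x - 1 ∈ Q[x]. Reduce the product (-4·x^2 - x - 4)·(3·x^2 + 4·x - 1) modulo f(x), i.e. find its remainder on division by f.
a · b ≡ -48·x^2 - 84·x - 15 (mod f(x))

First multiply in Q[x] without reducing: a · b = -12·x^4 - 19·x^3 - 12·x^2 - 15·x + 4. Now divide by f(x) = x^3 - 3·x - 1, eliminating the leading term at each step:
  leading term -12·x^4: subtract (-12·x)·f(x) = -12·x^4 + 36·x^2 + 12·x, leaving -19·x^3 - 48·x^2 - 27·x + 4
  leading term -19·x^3: subtract (-19)·f(x) = -19·x^3 + 57·x + 19, leaving -48·x^2 - 84·x - 15
The degree is now < 3, so this is the remainder. Hence a · b ≡ -48·x^2 - 84·x - 15 in Q[x]/(f).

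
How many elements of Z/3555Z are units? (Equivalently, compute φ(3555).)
An element a ∈ Z/3555Z is a unit iff gcd(a, 3555) = 1, so the number of units is φ(3555). φ is multiplicative, with φ(p^e) = p^e − p^(e−1). Factorise 3555 = 3^2 · 5 · 79. Then
  φ(3555) = (3^2 − 3^1) · (5 − 1) · (79 − 1) = 6 · 4 · 78 = 1872.

Final answer: Z/3555Z has φ(3555) = 1872 units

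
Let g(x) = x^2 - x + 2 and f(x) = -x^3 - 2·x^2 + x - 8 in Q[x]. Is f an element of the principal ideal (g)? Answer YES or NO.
NO

In Q[x] the ideal (g) consists of all multiples of g, so f ∈ (g) iff g | f, i.e. iff the remainder of f on division by g is 0. Divide f by g (g is monic, so eliminate the leading term of the running remainder at each step):
  leading term -x^3: subtract (-x)·g(x) = -x^3 + x^2 - 2·x, leaving -3·x^2 + 3·x - 8
  leading term -3·x^2: subtract (-3)·g(x) = -3·x^2 + 3·x - 6, leaving -2
The remainder r(x) = -2 ≠ 0 (and deg r < deg g), so g ∤ f, i.e. f ∉ (g).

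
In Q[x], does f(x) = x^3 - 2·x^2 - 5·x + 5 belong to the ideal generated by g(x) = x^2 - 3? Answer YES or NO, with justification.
NO

In Q[x] the ideal (g) consists of all multiples of g, so f ∈ (g) iff g | f, i.e. iff the remainder of f on division by g is 0. Divide f by g (g is monic, so eliminate the leading term of the running remainder at each step):
  leading term x^3: subtract (x)·g(x) = x^3 - 3·x, leaving -2·x^2 - 2·x + 5
  leading term -2·x^2: subtract (-2)·g(x) = 6 - 2·x^2, leaving -2·x - 1
The remainder r(x) = -2·x - 1 ≠ 0 (and deg r < deg g), so g ∤ f, i.e. f ∉ (g).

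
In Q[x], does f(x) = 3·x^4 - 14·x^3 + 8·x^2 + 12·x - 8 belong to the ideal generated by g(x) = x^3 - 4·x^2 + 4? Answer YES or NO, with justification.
In Q[x] the ideal (g) consists of all multiples of g, so f ∈ (g) iff g | f, i.e. iff the remainder of f on division by g is 0. Divide f by g (g is monic, so eliminate the leading term of the running remainder at each step):
  leading term 3·x^4: subtract (3·x)·g(x) = 3·x^4 - 12·x^3 + 12·x, leaving -2·x^3 + 8·x^2 - 8
  leading term -2·x^3: subtract (-2)·g(x) = -2·x^3 + 8·x^2 - 8, leaving 0
The remainder is 0, so f(x) = g(x) · h(x) with h(x) = 3·x - 2. Hence g | f, i.e. f ∈ (g).

Final answer: YES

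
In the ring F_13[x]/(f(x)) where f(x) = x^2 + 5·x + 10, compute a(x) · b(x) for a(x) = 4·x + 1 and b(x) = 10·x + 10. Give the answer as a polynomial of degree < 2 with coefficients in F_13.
a · b ≡ 6·x (mod f(x))

Multiply as integer polynomials: a · b = 40·x^2 + 50·x + 10. Reducing coefficients mod 13: a · b ≡ x^2 + 11·x + 10. Now divide by f(x) = x^2 + 5·x + 10 in F_13[x], eliminating the leading term at each step:
  leading term x^2: subtract (1)·f(x) = x^2 + 5·x + 10, leaving 6·x (coefficients mod 13)
The degree is now < 2, so this is the remainder. Hence a · b ≡ 6·x in F_13[x]/(f).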